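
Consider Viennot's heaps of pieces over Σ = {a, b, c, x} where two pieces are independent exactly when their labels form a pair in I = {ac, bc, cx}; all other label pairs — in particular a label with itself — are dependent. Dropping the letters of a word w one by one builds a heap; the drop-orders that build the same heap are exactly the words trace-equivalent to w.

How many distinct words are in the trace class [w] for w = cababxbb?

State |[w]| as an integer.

8

0(c) covers ∅
1(a) covers ∅
2(b) covers 1:a
3(a) covers 2:b
4(b) covers 3:a
5(x) covers 4:b
6(b) covers 5:x
7(b) covers 6:b
floor of heap: 0:c, 1:a
completions by unplaced set U, small U first (add the entries for U minus each lowest piece of U):
  |U|=1: {0}:1  {7}:1
  |U|=2: {0,7}:2  {6,7}:1
  |U|=3: {0,6,7}:3  {5,6,7}:1
  |U|=4: {0,5,6,7}:4  {4,5,6,7}:1
  |U|=5: {0,4,5,6,7}:5  {3,4,5,6,7}:1
  |U|=6: {0,3,4,5,6,7}:6  {2,3,4,5,6,7}:1
  start at 0(c): 1
  start at 1(a): 7
sum over floor = 8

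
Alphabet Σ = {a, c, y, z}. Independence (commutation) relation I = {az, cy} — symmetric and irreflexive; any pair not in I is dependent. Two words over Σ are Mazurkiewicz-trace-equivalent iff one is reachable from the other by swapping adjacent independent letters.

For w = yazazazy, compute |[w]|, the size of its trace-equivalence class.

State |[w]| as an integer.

drop 0:y onto floor
drop 1:a onto {0:y}
drop 2:z onto {0:y}
drop 3:a onto {1:a}
drop 4:z onto {2:z}
drop 5:a onto {3:a}
drop 6:z onto {4:z}
drop 7:y onto {5:a, 6:z}
ground layer = {0:y}
drop-orders for the pieces not yet dropped (sum over which currently-grounded one goes next):
  1 to go: {7} 1
  2 to go: {5,7} 1  {6,7} 1
  3 to go: {3,5,7} 1  {4,6,7} 1  {5,6,7} 2
  4 to go: {1,3,5,7} 1  {2,4,6,7} 1  {3,5,6,7} 3  {4,5,6,7} 3
  5 to go: {1,3,5,6,7} 4  {2,4,5,6,7} 4  {3,4,5,6,7} 6
  6 to go: {1,3,4,5,6,7} 10  {2,3,4,5,6,7} 10
  if 0:y drops first: 20 orders

20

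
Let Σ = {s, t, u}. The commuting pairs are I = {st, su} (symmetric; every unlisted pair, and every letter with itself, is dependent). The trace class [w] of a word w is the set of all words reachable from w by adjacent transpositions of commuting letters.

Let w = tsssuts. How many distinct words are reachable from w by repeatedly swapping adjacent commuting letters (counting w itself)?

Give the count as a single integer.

35

#0=t has no predecessor
#1=s has no predecessor
#2=s depends on [1:s]
#3=s depends on [2:s]
#4=u depends on [0:t]
#5=t depends on [4:u]
#6=s depends on [3:s]
sources: [0:t, 1:s]
N(rest) = Σ N(rest − s) over sources s of rest; N(one piece) = 1:
  size 1 → [5]=1  [6]=1
  size 2 → [3,6]=1  [4,5]=1  [5,6]=2
  size 3 → [0,4,5]=1  [2,3,6]=1  [3,5,6]=3  [4,5,6]=3
  size 4 → [0,4,5,6]=4  [1,2,3,6]=1  [2,3,5,6]=4  [3,4,5,6]=6
  size 5 → [0,3,4,5,6]=10  [1,2,3,5,6]=5  [2,3,4,5,6]=10
  first=0(t) contributes 15
  first=1(s) contributes 20
|[w]| = 35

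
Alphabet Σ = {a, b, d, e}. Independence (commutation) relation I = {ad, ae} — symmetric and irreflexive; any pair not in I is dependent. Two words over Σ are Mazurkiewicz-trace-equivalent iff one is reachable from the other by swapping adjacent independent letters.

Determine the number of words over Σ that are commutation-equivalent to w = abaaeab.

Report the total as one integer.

#0=a has no predecessor
#1=b depends on [0:a]
#2=a depends on [1:b]
#3=a depends on [2:a]
#4=e depends on [1:b]
#5=a depends on [3:a]
#6=b depends on [4:e, 5:a]
sources: [0:a]
N(rest) = Σ N(rest − s) over sources s of rest; N(one piece) = 1:
  size 1 → [6]=1
  size 2 → [4,6]=1  [5,6]=1
  size 3 → [3,5,6]=1  [4,5,6]=2
  size 4 → [2,3,5,6]=1  [3,4,5,6]=3
  size 5 → [2,3,4,5,6]=4
  first=0(a) contributes 4

4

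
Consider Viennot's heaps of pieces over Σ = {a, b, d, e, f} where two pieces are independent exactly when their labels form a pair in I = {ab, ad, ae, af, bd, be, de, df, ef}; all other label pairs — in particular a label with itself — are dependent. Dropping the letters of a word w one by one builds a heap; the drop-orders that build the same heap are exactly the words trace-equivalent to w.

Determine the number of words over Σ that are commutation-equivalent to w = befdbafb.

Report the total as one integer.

336

0(b) covers ∅
1(e) covers ∅
2(f) covers 0:b
3(d) covers ∅
4(b) covers 2:f
5(a) covers ∅
6(f) covers 4:b
7(b) covers 6:f
floor of heap: 0:b, 1:e, 3:d, 5:a
completions by unplaced set U, small U first (add the entries for U minus each lowest piece of U):
  |U|=1: {1}:1  {3}:1  {5}:1  {7}:1
  |U|=2: {1,3}:2  {1,5}:2  {1,7}:2  {3,5}:2  {3,7}:2  {5,7}:2  {6,7}:1
  |U|=3: {1,3,5}:6  {1,3,7}:6  {1,5,7}:6  {1,6,7}:3  {3,5,7}:6  {3,6,7}:3  {4,6,7}:1  {5,6,7}:3
  |U|=4: {1,3,5,7}:24  {1,3,6,7}:12  {1,4,6,7}:4  {1,5,6,7}:12  {2,4,6,7}:1  {3,4,6,7}:4  {3,5,6,7}:12  {4,5,6,7}:4
  |U|=5: {0,2,4,6,7}:1  {1,2,4,6,7}:5  {1,3,4,6,7}:20  {1,3,5,6,7}:60  {1,4,5,6,7}:20  {2,3,4,6,7}:5  {2,4,5,6,7}:5  {3,4,5,6,7}:20
  |U|=6: {0,1,2,4,6,7}:6  {0,2,3,4,6,7}:6  {0,2,4,5,6,7}:6  {1,2,3,4,6,7}:30  {1,2,4,5,6,7}:30  {1,3,4,5,6,7}:120  {2,3,4,5,6,7}:30
  start at 0(b): 210
  start at 1(e): 42
  start at 3(d): 42
  start at 5(a): 42
sum over floor = 336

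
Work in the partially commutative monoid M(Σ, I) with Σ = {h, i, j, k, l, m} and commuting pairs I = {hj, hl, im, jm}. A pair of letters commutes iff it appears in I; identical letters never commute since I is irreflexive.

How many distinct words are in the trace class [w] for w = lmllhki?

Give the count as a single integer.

3

0(l) covers ∅
1(m) covers 0:l
2(l) covers 1:m
3(l) covers 2:l
4(h) covers 1:m
5(k) covers 3:l, 4:h
6(i) covers 5:k
floor of heap: 0:l
completions by unplaced set U, small U first (add the entries for U minus each lowest piece of U):
  |U|=1: {6}:1
  |U|=2: {5,6}:1
  |U|=3: {3,5,6}:1  {4,5,6}:1
  |U|=4: {2,3,5,6}:1  {3,4,5,6}:2
  |U|=5: {2,3,4,5,6}:3
  start at 0(l): 3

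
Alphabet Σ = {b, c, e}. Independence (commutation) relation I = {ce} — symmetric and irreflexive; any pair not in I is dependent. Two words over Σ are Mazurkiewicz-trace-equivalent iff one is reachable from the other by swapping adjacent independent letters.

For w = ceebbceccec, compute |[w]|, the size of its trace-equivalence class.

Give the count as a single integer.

piece 0:c — minimal
piece 1:e — minimal
piece 2:e rests on {1:e}
piece 3:b rests on {0:c, 2:e}
piece 4:b rests on {3:b}
piece 5:c rests on {4:b}
piece 6:e rests on {4:b}
piece 7:c rests on {5:c}
piece 8:c rests on {7:c}
piece 9:e rests on {6:e}
piece 10:c rests on {8:c}
minimal pieces: {0:c, 1:e}
ways to finish when only these pieces remain (= sum over removing one remaining piece with nothing left below it):
  1 left: {9}→1  {10}→1
  2 left: {6,9}→1  {8,10}→1  {9,10}→2
  3 left: {6,9,10}→3  {7,8,10}→1  {8,9,10}→3
  4 left: {5,7,8,10}→1  {6,8,9,10}→6  {7,8,9,10}→4
  5 left: {5,7,8,9,10}→5  {6,7,8,9,10}→10
  6 left: {5,6,7,8,9,10}→15
  7 left: {4,5,6,7,8,9,10}→15
  8 left: {3,4,5,6,7,8,9,10}→15
  9 left: {0,3,4,5,6,7,8,9,10}→15  {2,3,4,5,6,7,8,9,10}→15
  placing 0:c first → 15 extensions
  placing 1:e first → 30 extensions
total linear extensions = 45

45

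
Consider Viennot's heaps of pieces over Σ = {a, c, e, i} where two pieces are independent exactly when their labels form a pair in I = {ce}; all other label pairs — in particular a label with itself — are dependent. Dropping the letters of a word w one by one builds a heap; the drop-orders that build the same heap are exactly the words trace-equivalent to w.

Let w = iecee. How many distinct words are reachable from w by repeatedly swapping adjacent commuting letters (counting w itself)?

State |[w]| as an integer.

#0=i has no predecessor
#1=e depends on [0:i]
#2=c depends on [0:i]
#3=e depends on [1:e]
#4=e depends on [3:e]
sources: [0:i]
N(rest) = Σ N(rest − s) over sources s of rest; N(one piece) = 1:
  size 1 → [2]=1  [4]=1
  size 2 → [2,4]=2  [3,4]=1
  size 3 → [1,3,4]=1  [2,3,4]=3
  first=0(i) contributes 4

4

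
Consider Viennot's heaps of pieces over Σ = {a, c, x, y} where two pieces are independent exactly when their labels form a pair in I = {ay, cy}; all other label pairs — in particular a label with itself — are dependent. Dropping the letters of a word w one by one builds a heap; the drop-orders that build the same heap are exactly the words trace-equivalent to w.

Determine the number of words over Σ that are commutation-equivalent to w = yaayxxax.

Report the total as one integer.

6

#0=y has no predecessor
#1=a has no predecessor
#2=a depends on [1:a]
#3=y depends on [0:y]
#4=x depends on [2:a, 3:y]
#5=x depends on [4:x]
#6=a depends on [5:x]
#7=x depends on [6:a]
sources: [0:y, 1:a]
N(rest) = Σ N(rest − s) over sources s of rest; N(one piece) = 1:
  size 1 → [7]=1
  size 2 → [6,7]=1
  size 3 → [5,6,7]=1
  size 4 → [4,5,6,7]=1
  size 5 → [2,4,5,6,7]=1  [3,4,5,6,7]=1
  size 6 → [0,3,4,5,6,7]=1  [1,2,4,5,6,7]=1  [2,3,4,5,6,7]=2
  first=0(y) contributes 3
  first=1(a) contributes 3
|[w]| = 6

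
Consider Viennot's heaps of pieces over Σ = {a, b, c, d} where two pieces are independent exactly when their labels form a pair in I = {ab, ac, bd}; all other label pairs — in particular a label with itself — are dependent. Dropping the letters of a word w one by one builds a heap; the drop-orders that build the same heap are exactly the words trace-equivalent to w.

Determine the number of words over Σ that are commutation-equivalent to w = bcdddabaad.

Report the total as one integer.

8

#0=b has no predecessor
#1=c depends on [0:b]
#2=d depends on [1:c]
#3=d depends on [2:d]
#4=d depends on [3:d]
#5=a depends on [4:d]
#6=b depends on [1:c]
#7=a depends on [5:a]
#8=a depends on [7:a]
#9=d depends on [8:a]
sources: [0:b]
N(rest) = Σ N(rest − s) over sources s of rest; N(one piece) = 1:
  size 1 → [6]=1  [9]=1
  size 2 → [6,9]=2  [8,9]=1
  size 3 → [6,8,9]=3  [7,8,9]=1
  size 4 → [5,7,8,9]=1  [6,7,8,9]=4
  size 5 → [4,5,7,8,9]=1  [5,6,7,8,9]=5
  size 6 → [3,4,5,7,8,9]=1  [4,5,6,7,8,9]=6
  size 7 → [2,3,4,5,7,8,9]=1  [3,4,5,6,7,8,9]=7
  size 8 → [2,3,4,5,6,7,8,9]=8
  first=0(b) contributes 8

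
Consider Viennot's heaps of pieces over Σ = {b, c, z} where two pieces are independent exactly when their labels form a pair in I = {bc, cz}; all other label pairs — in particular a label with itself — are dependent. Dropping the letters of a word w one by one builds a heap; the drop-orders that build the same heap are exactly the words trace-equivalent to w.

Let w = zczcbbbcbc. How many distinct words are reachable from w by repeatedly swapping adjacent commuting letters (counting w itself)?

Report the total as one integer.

#0=z has no predecessor
#1=c has no predecessor
#2=z depends on [0:z]
#3=c depends on [1:c]
#4=b depends on [2:z]
#5=b depends on [4:b]
#6=b depends on [5:b]
#7=c depends on [3:c]
#8=b depends on [6:b]
#9=c depends on [7:c]
sources: [0:z, 1:c]
N(rest) = Σ N(rest − s) over sources s of rest; N(one piece) = 1:
  size 1 → [8]=1  [9]=1
  size 2 → [6,8]=1  [7,9]=1  [8,9]=2
  size 3 → [3,7,9]=1  [5,6,8]=1  [6,8,9]=3  [7,8,9]=3
  size 4 → [1,3,7,9]=1  [3,7,8,9]=4  [4,5,6,8]=1  [5,6,8,9]=4  [6,7,8,9]=6
  size 5 → [1,3,7,8,9]=5  [2,4,5,6,8]=1  [3,6,7,8,9]=10  [4,5,6,8,9]=5  [5,6,7,8,9]=10
  size 6 → [0,2,4,5,6,8]=1  [1,3,6,7,8,9]=15  [2,4,5,6,8,9]=6  [3,5,6,7,8,9]=20  [4,5,6,7,8,9]=15
  size 7 → [0,2,4,5,6,8,9]=7  [1,3,5,6,7,8,9]=35  [2,4,5,6,7,8,9]=21  [3,4,5,6,7,8,9]=35
  size 8 → [0,2,4,5,6,7,8,9]=28  [1,3,4,5,6,7,8,9]=70  [2,3,4,5,6,7,8,9]=56
  first=0(z) contributes 126
  first=1(c) contributes 84
|[w]| = 210

210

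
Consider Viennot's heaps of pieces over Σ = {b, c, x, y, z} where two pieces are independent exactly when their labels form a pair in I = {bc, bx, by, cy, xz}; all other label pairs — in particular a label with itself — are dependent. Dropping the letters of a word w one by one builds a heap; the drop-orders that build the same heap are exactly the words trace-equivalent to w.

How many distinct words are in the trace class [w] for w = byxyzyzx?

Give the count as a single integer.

8

piece 0:b — minimal
piece 1:y — minimal
piece 2:x rests on {1:y}
piece 3:y rests on {2:x}
piece 4:z rests on {0:b, 3:y}
piece 5:y rests on {4:z}
piece 6:z rests on {5:y}
piece 7:x rests on {5:y}
minimal pieces: {0:b, 1:y}
ways to finish when only these pieces remain (= sum over removing one remaining piece with nothing left below it):
  1 left: {6}→1  {7}→1
  2 left: {6,7}→2
  3 left: {5,6,7}→2
  4 left: {4,5,6,7}→2
  5 left: {0,4,5,6,7}→2  {3,4,5,6,7}→2
  6 left: {0,3,4,5,6,7}→4  {2,3,4,5,6,7}→2
  placing 0:b first → 2 extensions
  placing 1:y first → 6 extensions
total linear extensions = 8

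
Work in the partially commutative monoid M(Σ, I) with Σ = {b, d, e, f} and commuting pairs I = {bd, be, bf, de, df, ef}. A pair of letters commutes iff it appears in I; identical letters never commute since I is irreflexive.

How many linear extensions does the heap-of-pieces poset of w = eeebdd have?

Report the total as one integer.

0(e) covers ∅
1(e) covers 0:e
2(e) covers 1:e
3(b) covers ∅
4(d) covers ∅
5(d) covers 4:d
floor of heap: 0:e, 3:b, 4:d
completions by unplaced set U, small U first (add the entries for U minus each lowest piece of U):
  |U|=1: {2}:1  {3}:1  {5}:1
  |U|=2: {1,2}:1  {2,3}:2  {2,5}:2  {3,5}:2  {4,5}:1
  |U|=3: {0,1,2}:1  {1,2,3}:3  {1,2,5}:3  {2,3,5}:6  {2,4,5}:3  {3,4,5}:3
  |U|=4: {0,1,2,3}:4  {0,1,2,5}:4  {1,2,3,5}:12  {1,2,4,5}:6  {2,3,4,5}:12
  start at 0(e): 30
  start at 3(b): 10
  start at 4(d): 20
sum over floor = 60

60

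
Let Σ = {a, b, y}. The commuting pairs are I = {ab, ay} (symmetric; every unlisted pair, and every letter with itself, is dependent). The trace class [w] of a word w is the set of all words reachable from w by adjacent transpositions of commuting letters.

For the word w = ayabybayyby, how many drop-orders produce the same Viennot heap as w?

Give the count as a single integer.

165

0(a) covers ∅
1(y) covers ∅
2(a) covers 0:a
3(b) covers 1:y
4(y) covers 3:b
5(b) covers 4:y
6(a) covers 2:a
7(y) covers 5:b
8(y) covers 7:y
9(b) covers 8:y
10(y) covers 9:b
floor of heap: 0:a, 1:y
completions by unplaced set U, small U first (add the entries for U minus each lowest piece of U):
  |U|=1: {6}:1  {10}:1
  |U|=2: {2,6}:1  {6,10}:2  {9,10}:1
  |U|=3: {0,2,6}:1  {2,6,10}:3  {6,9,10}:3  {8,9,10}:1
  |U|=4: {0,2,6,10}:4  {2,6,9,10}:6  {6,8,9,10}:4  {7,8,9,10}:1
  |U|=5: {0,2,6,9,10}:10  {2,6,8,9,10}:10  {5,7,8,9,10}:1  {6,7,8,9,10}:5
  |U|=6: {0,2,6,8,9,10}:20  {2,6,7,8,9,10}:15  {4,5,7,8,9,10}:1  {5,6,7,8,9,10}:6
  |U|=7: {0,2,6,7,8,9,10}:35  {2,5,6,7,8,9,10}:21  {3,4,5,7,8,9,10}:1  {4,5,6,7,8,9,10}:7
  |U|=8: {0,2,5,6,7,8,9,10}:56  {1,3,4,5,7,8,9,10}:1  {2,4,5,6,7,8,9,10}:28  {3,4,5,6,7,8,9,10}:8
  |U|=9: {0,2,4,5,6,7,8,9,10}:84  {1,3,4,5,6,7,8,9,10}:9  {2,3,4,5,6,7,8,9,10}:36
  start at 0(a): 45
  start at 1(y): 120
sum over floor = 165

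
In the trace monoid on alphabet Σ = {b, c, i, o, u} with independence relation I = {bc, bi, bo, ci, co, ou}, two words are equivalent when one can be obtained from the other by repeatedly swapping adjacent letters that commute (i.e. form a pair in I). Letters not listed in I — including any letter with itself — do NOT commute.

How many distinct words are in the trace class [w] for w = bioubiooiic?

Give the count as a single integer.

238

0(b) covers ∅
1(i) covers ∅
2(o) covers 1:i
3(u) covers 0:b, 1:i
4(b) covers 3:u
5(i) covers 2:o, 3:u
6(o) covers 5:i
7(o) covers 6:o
8(i) covers 7:o
9(i) covers 8:i
10(c) covers 3:u
floor of heap: 0:b, 1:i
completions by unplaced set U, small U first (add the entries for U minus each lowest piece of U):
  |U|=1: {4}:1  {9}:1  {10}:1
  |U|=2: {4,9}:2  {4,10}:2  {8,9}:1  {9,10}:2
  |U|=3: {4,8,9}:3  {4,9,10}:6  {7,8,9}:1  {8,9,10}:3
  |U|=4: {4,7,8,9}:4  {4,8,9,10}:12  {6,7,8,9}:1  {7,8,9,10}:4
  |U|=5: {4,6,7,8,9}:5  {4,7,8,9,10}:20  {5,6,7,8,9}:1  {6,7,8,9,10}:5
  |U|=6: {2,5,6,7,8,9}:1  {4,5,6,7,8,9}:6  {4,6,7,8,9,10}:30  {5,6,7,8,9,10}:6
  |U|=7: {2,4,5,6,7,8,9}:7  {2,5,6,7,8,9,10}:7  {4,5,6,7,8,9,10}:42
  |U|=8: {2,4,5,6,7,8,9,10}:56  {3,4,5,6,7,8,9,10}:42
  |U|=9: {0,3,4,5,6,7,8,9,10}:42  {2,3,4,5,6,7,8,9,10}:98
  start at 0(b): 98
  start at 1(i): 140
sum over floor = 238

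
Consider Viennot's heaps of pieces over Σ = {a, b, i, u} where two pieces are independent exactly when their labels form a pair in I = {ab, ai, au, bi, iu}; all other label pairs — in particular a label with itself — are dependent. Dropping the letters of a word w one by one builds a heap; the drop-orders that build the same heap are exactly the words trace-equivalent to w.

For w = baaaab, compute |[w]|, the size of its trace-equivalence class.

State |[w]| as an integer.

0(b) covers ∅
1(a) covers ∅
2(a) covers 1:a
3(a) covers 2:a
4(a) covers 3:a
5(b) covers 0:b
floor of heap: 0:b, 1:a
completions by unplaced set U, small U first (add the entries for U minus each lowest piece of U):
  |U|=1: {4}:1  {5}:1
  |U|=2: {0,5}:1  {3,4}:1  {4,5}:2
  |U|=3: {0,4,5}:3  {2,3,4}:1  {3,4,5}:3
  |U|=4: {0,3,4,5}:6  {1,2,3,4}:1  {2,3,4,5}:4
  start at 0(b): 5
  start at 1(a): 10
sum over floor = 15

15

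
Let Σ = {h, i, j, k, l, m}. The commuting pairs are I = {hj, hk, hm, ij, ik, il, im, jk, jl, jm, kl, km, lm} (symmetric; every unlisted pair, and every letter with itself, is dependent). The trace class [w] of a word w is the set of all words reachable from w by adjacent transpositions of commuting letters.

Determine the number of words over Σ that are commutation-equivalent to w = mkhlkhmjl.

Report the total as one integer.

#0=m has no predecessor
#1=k has no predecessor
#2=h has no predecessor
#3=l depends on [2:h]
#4=k depends on [1:k]
#5=h depends on [3:l]
#6=m depends on [0:m]
#7=j has no predecessor
#8=l depends on [5:h]
sources: [0:m, 1:k, 2:h, 7:j]
N(rest) = Σ N(rest − s) over sources s of rest; N(one piece) = 1:
  size 1 → [4]=1  [6]=1  [7]=1  [8]=1
  size 2 → [0,6]=1  [1,4]=1  [4,6]=2  [4,7]=2  [4,8]=2  [5,8]=1  [6,7]=2  [6,8]=2  [7,8]=2
  size 3 → [0,4,6]=3  [0,6,7]=3  [0,6,8]=3  [1,4,6]=3  [1,4,7]=3  [1,4,8]=3  [3,5,8]=1  [4,5,8]=3  [4,6,7]=6  [4,6,8]=6  [4,7,8]=6  [5,6,8]=3  [5,7,8]=3  [6,7,8]=6
  size 4 → [0,1,4,6]=6  [0,4,6,7]=12  [0,4,6,8]=12  [0,5,6,8]=6  [0,6,7,8]=12  [1,4,5,8]=6  [1,4,6,7]=12  [1,4,6,8]=12  [1,4,7,8]=12  [2,3,5,8]=1  [3,4,5,8]=4  [3,5,6,8]=4  [3,5,7,8]=4  [4,5,6,8]=12  [4,5,7,8]=12  [4,6,7,8]=24  [5,6,7,8]=12
  size 5 → [0,1,4,6,7]=30  [0,1,4,6,8]=30  [0,3,5,6,8]=10  [0,4,5,6,8]=30  [0,4,6,7,8]=60  [0,5,6,7,8]=30  [1,3,4,5,8]=10  [1,4,5,6,8]=30  [1,4,5,7,8]=30  [1,4,6,7,8]=60  [2,3,4,5,8]=5  [2,3,5,6,8]=5  [2,3,5,7,8]=5  [3,4,5,6,8]=20  [3,4,5,7,8]=20  [3,5,6,7,8]=20  [4,5,6,7,8]=60
  size 6 → [0,1,4,5,6,8]=90  [0,1,4,6,7,8]=180  [0,2,3,5,6,8]=15  [0,3,4,5,6,8]=60  [0,3,5,6,7,8]=60  [0,4,5,6,7,8]=180  [1,2,3,4,5,8]=15  [1,3,4,5,6,8]=60  [1,3,4,5,7,8]=60  [1,4,5,6,7,8]=180  [2,3,4,5,6,8]=30  [2,3,4,5,7,8]=30  [2,3,5,6,7,8]=30  [3,4,5,6,7,8]=120
  size 7 → [0,1,3,4,5,6,8]=210  [0,1,4,5,6,7,8]=630  [0,2,3,4,5,6,8]=105  [0,2,3,5,6,7,8]=105  [0,3,4,5,6,7,8]=420  [1,2,3,4,5,6,8]=105  [1,2,3,4,5,7,8]=105  [1,3,4,5,6,7,8]=420  [2,3,4,5,6,7,8]=210
  first=0(m) contributes 840
  first=1(k) contributes 840
  first=2(h) contributes 1680
  first=7(j) contributes 420
|[w]| = 3780

3780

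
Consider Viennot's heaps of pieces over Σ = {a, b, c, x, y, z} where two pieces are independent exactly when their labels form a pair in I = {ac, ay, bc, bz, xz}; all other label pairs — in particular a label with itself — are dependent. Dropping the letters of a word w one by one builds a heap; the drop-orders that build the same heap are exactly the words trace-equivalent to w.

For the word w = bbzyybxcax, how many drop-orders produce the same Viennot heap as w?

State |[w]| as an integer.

piece 0:b — minimal
piece 1:b rests on {0:b}
piece 2:z — minimal
piece 3:y rests on {1:b, 2:z}
piece 4:y rests on {3:y}
piece 5:b rests on {4:y}
piece 6:x rests on {5:b}
piece 7:c rests on {6:x}
piece 8:a rests on {6:x}
piece 9:x rests on {7:c, 8:a}
minimal pieces: {0:b, 2:z}
ways to finish when only these pieces remain (= sum over removing one remaining piece with nothing left below it):
  1 left: {9}→1
  2 left: {7,9}→1  {8,9}→1
  3 left: {7,8,9}→2
  4 left: {6,7,8,9}→2
  5 left: {5,6,7,8,9}→2
  6 left: {4,5,6,7,8,9}→2
  7 left: {3,4,5,6,7,8,9}→2
  8 left: {1,3,4,5,6,7,8,9}→2  {2,3,4,5,6,7,8,9}→2
  placing 0:b first → 4 extensions
  placing 2:z first → 2 extensions
total linear extensions = 6

6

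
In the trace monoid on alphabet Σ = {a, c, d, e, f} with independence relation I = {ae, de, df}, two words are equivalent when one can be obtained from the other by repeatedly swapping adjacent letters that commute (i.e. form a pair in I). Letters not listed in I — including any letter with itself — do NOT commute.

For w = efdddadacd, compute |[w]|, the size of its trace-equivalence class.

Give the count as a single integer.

10

drop 0:e onto floor
drop 1:f onto {0:e}
drop 2:d onto floor
drop 3:d onto {2:d}
drop 4:d onto {3:d}
drop 5:a onto {1:f, 4:d}
drop 6:d onto {5:a}
drop 7:a onto {6:d}
drop 8:c onto {7:a}
drop 9:d onto {8:c}
ground layer = {0:e, 2:d}
drop-orders for the pieces not yet dropped (sum over which currently-grounded one goes next):
  1 to go: {9} 1
  2 to go: {8,9} 1
  3 to go: {7,8,9} 1
  4 to go: {6,7,8,9} 1
  5 to go: {5,6,7,8,9} 1
  6 to go: {1,5,6,7,8,9} 1  {4,5,6,7,8,9} 1
  7 to go: {0,1,5,6,7,8,9} 1  {1,4,5,6,7,8,9} 2  {3,4,5,6,7,8,9} 1
  8 to go: {0,1,4,5,6,7,8,9} 3  {1,3,4,5,6,7,8,9} 3  {2,3,4,5,6,7,8,9} 1
  if 0:e drops first: 4 orders
  if 2:d drops first: 6 orders
heap linearizations: 10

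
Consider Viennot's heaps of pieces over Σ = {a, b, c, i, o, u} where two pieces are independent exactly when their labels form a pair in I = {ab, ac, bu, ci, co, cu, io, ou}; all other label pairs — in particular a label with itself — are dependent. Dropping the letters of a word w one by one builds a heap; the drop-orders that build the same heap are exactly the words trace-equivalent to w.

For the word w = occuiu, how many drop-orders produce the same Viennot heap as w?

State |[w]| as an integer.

60

drop 0:o onto floor
drop 1:c onto floor
drop 2:c onto {1:c}
drop 3:u onto floor
drop 4:i onto {3:u}
drop 5:u onto {4:i}
ground layer = {0:o, 1:c, 3:u}
drop-orders for the pieces not yet dropped (sum over which currently-grounded one goes next):
  1 to go: {0} 1  {2} 1  {5} 1
  2 to go: {0,2} 2  {0,5} 2  {1,2} 1  {2,5} 2  {4,5} 1
  3 to go: {0,1,2} 3  {0,2,5} 6  {0,4,5} 3  {1,2,5} 3  {2,4,5} 3  {3,4,5} 1
  4 to go: {0,1,2,5} 12  {0,2,4,5} 12  {0,3,4,5} 4  {1,2,4,5} 6  {2,3,4,5} 4
  if 0:o drops first: 10 orders
  if 1:c drops first: 20 orders
  if 3:u drops first: 30 orders
heap linearizations: 60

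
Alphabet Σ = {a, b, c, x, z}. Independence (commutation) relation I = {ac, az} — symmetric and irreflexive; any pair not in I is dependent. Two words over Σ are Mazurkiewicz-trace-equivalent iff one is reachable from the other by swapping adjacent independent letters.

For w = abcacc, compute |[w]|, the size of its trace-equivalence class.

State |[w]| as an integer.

4

drop 0:a onto floor
drop 1:b onto {0:a}
drop 2:c onto {1:b}
drop 3:a onto {1:b}
drop 4:c onto {2:c}
drop 5:c onto {4:c}
ground layer = {0:a}
drop-orders for the pieces not yet dropped (sum over which currently-grounded one goes next):
  1 to go: {3} 1  {5} 1
  2 to go: {3,5} 2  {4,5} 1
  3 to go: {2,4,5} 1  {3,4,5} 3
  4 to go: {2,3,4,5} 4
  if 0:a drops first: 4 orders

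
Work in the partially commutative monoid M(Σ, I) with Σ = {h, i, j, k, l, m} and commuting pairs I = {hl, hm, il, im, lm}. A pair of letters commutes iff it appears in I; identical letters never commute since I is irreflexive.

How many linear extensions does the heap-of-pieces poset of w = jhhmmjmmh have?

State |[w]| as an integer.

18

0(j) covers ∅
1(h) covers 0:j
2(h) covers 1:h
3(m) covers 0:j
4(m) covers 3:m
5(j) covers 2:h, 4:m
6(m) covers 5:j
7(m) covers 6:m
8(h) covers 5:j
floor of heap: 0:j
completions by unplaced set U, small U first (add the entries for U minus each lowest piece of U):
  |U|=1: {7}:1  {8}:1
  |U|=2: {6,7}:1  {7,8}:2
  |U|=3: {6,7,8}:3
  |U|=4: {5,6,7,8}:3
  |U|=5: {2,5,6,7,8}:3  {4,5,6,7,8}:3
  |U|=6: {1,2,5,6,7,8}:3  {2,4,5,6,7,8}:6  {3,4,5,6,7,8}:3
  |U|=7: {1,2,4,5,6,7,8}:9  {2,3,4,5,6,7,8}:9
  start at 0(j): 18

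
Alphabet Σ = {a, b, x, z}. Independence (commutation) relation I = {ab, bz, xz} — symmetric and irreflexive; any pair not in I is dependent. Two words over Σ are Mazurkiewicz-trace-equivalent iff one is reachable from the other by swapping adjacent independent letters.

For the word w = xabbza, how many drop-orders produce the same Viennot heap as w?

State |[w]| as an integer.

0(x) covers ∅
1(a) covers 0:x
2(b) covers 0:x
3(b) covers 2:b
4(z) covers 1:a
5(a) covers 4:z
floor of heap: 0:x
completions by unplaced set U, small U first (add the entries for U minus each lowest piece of U):
  |U|=1: {3}:1  {5}:1
  |U|=2: {2,3}:1  {3,5}:2  {4,5}:1
  |U|=3: {1,4,5}:1  {2,3,5}:3  {3,4,5}:3
  |U|=4: {1,3,4,5}:4  {2,3,4,5}:6
  start at 0(x): 10

10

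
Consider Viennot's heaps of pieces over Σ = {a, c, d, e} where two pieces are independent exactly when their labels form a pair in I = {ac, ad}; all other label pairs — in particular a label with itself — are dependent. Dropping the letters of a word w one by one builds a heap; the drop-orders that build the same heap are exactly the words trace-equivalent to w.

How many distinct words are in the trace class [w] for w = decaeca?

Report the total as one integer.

4

#0=d has no predecessor
#1=e depends on [0:d]
#2=c depends on [1:e]
#3=a depends on [1:e]
#4=e depends on [2:c, 3:a]
#5=c depends on [4:e]
#6=a depends on [4:e]
sources: [0:d]
N(rest) = Σ N(rest − s) over sources s of rest; N(one piece) = 1:
  size 1 → [5]=1  [6]=1
  size 2 → [5,6]=2
  size 3 → [4,5,6]=2
  size 4 → [2,4,5,6]=2  [3,4,5,6]=2
  size 5 → [2,3,4,5,6]=4
  first=0(d) contributes 4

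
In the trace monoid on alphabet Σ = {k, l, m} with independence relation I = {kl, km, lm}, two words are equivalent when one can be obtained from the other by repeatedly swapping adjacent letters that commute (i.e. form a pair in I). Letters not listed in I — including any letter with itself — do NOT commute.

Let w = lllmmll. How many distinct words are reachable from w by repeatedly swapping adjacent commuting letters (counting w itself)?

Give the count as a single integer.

#0=l has no predecessor
#1=l depends on [0:l]
#2=l depends on [1:l]
#3=m has no predecessor
#4=m depends on [3:m]
#5=l depends on [2:l]
#6=l depends on [5:l]
sources: [0:l, 3:m]
N(rest) = Σ N(rest − s) over sources s of rest; N(one piece) = 1:
  size 1 → [4]=1  [6]=1
  size 2 → [3,4]=1  [4,6]=2  [5,6]=1
  size 3 → [2,5,6]=1  [3,4,6]=3  [4,5,6]=3
  size 4 → [1,2,5,6]=1  [2,4,5,6]=4  [3,4,5,6]=6
  size 5 → [0,1,2,5,6]=1  [1,2,4,5,6]=5  [2,3,4,5,6]=10
  first=0(l) contributes 15
  first=3(m) contributes 6
|[w]| = 21

21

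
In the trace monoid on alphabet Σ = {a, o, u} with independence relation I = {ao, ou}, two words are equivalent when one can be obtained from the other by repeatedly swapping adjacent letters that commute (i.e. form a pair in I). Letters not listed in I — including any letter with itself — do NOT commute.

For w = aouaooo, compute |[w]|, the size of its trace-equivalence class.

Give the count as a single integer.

piece 0:a — minimal
piece 1:o — minimal
piece 2:u rests on {0:a}
piece 3:a rests on {2:u}
piece 4:o rests on {1:o}
piece 5:o rests on {4:o}
piece 6:o rests on {5:o}
minimal pieces: {0:a, 1:o}
ways to finish when only these pieces remain (= sum over removing one remaining piece with nothing left below it):
  1 left: {3}→1  {6}→1
  2 left: {2,3}→1  {3,6}→2  {5,6}→1
  3 left: {0,2,3}→1  {2,3,6}→3  {3,5,6}→3  {4,5,6}→1
  4 left: {0,2,3,6}→4  {1,4,5,6}→1  {2,3,5,6}→6  {3,4,5,6}→4
  5 left: {0,2,3,5,6}→10  {1,3,4,5,6}→5  {2,3,4,5,6}→10
  placing 0:a first → 15 extensions
  placing 1:o first → 20 extensions
total linear extensions = 35

35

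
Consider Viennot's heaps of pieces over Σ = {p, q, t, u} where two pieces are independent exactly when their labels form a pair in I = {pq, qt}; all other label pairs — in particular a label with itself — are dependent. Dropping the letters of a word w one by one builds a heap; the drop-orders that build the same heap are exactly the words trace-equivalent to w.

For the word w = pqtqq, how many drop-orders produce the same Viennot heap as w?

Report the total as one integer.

#0=p has no predecessor
#1=q has no predecessor
#2=t depends on [0:p]
#3=q depends on [1:q]
#4=q depends on [3:q]
sources: [0:p, 1:q]
N(rest) = Σ N(rest − s) over sources s of rest; N(one piece) = 1:
  size 1 → [2]=1  [4]=1
  size 2 → [0,2]=1  [2,4]=2  [3,4]=1
  size 3 → [0,2,4]=3  [1,3,4]=1  [2,3,4]=3
  first=0(p) contributes 4
  first=1(q) contributes 6
|[w]| = 10

10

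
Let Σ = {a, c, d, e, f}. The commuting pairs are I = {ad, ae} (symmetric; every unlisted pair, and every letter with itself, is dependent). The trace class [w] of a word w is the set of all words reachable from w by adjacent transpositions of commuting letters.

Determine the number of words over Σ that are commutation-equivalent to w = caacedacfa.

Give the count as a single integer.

3

#0=c has no predecessor
#1=a depends on [0:c]
#2=a depends on [1:a]
#3=c depends on [2:a]
#4=e depends on [3:c]
#5=d depends on [4:e]
#6=a depends on [3:c]
#7=c depends on [5:d, 6:a]
#8=f depends on [7:c]
#9=a depends on [8:f]
sources: [0:c]
N(rest) = Σ N(rest − s) over sources s of rest; N(one piece) = 1:
  size 1 → [9]=1
  size 2 → [8,9]=1
  size 3 → [7,8,9]=1
  size 4 → [5,7,8,9]=1  [6,7,8,9]=1
  size 5 → [4,5,7,8,9]=1  [5,6,7,8,9]=2
  size 6 → [4,5,6,7,8,9]=3
  size 7 → [3,4,5,6,7,8,9]=3
  size 8 → [2,3,4,5,6,7,8,9]=3
  first=0(c) contributes 3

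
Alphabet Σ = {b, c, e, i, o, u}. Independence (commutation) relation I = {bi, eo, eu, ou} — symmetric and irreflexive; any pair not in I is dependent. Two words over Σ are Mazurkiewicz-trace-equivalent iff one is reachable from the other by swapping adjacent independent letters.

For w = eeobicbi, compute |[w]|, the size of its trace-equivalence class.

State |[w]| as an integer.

12

piece 0:e — minimal
piece 1:e rests on {0:e}
piece 2:o — minimal
piece 3:b rests on {1:e, 2:o}
piece 4:i rests on {1:e, 2:o}
piece 5:c rests on {3:b, 4:i}
piece 6:b rests on {5:c}
piece 7:i rests on {5:c}
minimal pieces: {0:e, 2:o}
ways to finish when only these pieces remain (= sum over removing one remaining piece with nothing left below it):
  1 left: {6}→1  {7}→1
  2 left: {6,7}→2
  3 left: {5,6,7}→2
  4 left: {3,5,6,7}→2  {4,5,6,7}→2
  5 left: {3,4,5,6,7}→4
  6 left: {1,3,4,5,6,7}→4  {2,3,4,5,6,7}→4
  placing 0:e first → 8 extensions
  placing 2:o first → 4 extensions
total linear extensions = 12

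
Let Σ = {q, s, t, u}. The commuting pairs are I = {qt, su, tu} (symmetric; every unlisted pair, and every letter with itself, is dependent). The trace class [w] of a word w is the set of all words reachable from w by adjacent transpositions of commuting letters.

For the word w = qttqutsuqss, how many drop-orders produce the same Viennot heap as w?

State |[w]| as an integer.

piece 0:q — minimal
piece 1:t — minimal
piece 2:t rests on {1:t}
piece 3:q rests on {0:q}
piece 4:u rests on {3:q}
piece 5:t rests on {2:t}
piece 6:s rests on {3:q, 5:t}
piece 7:u rests on {4:u}
piece 8:q rests on {6:s, 7:u}
piece 9:s rests on {8:q}
piece 10:s rests on {9:s}
minimal pieces: {0:q, 1:t}
ways to finish when only these pieces remain (= sum over removing one remaining piece with nothing left below it):
  1 left: {10}→1
  2 left: {9,10}→1
  3 left: {8,9,10}→1
  4 left: {6,8,9,10}→1  {7,8,9,10}→1
  5 left: {4,7,8,9,10}→1  {5,6,8,9,10}→1  {6,7,8,9,10}→2
  6 left: {2,5,6,8,9,10}→1  {4,6,7,8,9,10}→3  {5,6,7,8,9,10}→3
  7 left: {1,2,5,6,8,9,10}→1  {2,5,6,7,8,9,10}→4  {3,4,6,7,8,9,10}→3  {4,5,6,7,8,9,10}→6
  8 left: {0,3,4,6,7,8,9,10}→3  {1,2,5,6,7,8,9,10}→5  {2,4,5,6,7,8,9,10}→10  {3,4,5,6,7,8,9,10}→9
  9 left: {0,3,4,5,6,7,8,9,10}→12  {1,2,4,5,6,7,8,9,10}→15  {2,3,4,5,6,7,8,9,10}→19
  placing 0:q first → 34 extensions
  placing 1:t first → 31 extensions
total linear extensions = 65

65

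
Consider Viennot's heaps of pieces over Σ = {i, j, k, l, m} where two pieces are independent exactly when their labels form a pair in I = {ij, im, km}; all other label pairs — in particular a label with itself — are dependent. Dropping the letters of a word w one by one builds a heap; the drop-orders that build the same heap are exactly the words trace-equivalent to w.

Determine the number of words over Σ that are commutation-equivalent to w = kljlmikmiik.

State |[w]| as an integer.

21

#0=k has no predecessor
#1=l depends on [0:k]
#2=j depends on [1:l]
#3=l depends on [2:j]
#4=m depends on [3:l]
#5=i depends on [3:l]
#6=k depends on [5:i]
#7=m depends on [4:m]
#8=i depends on [6:k]
#9=i depends on [8:i]
#10=k depends on [9:i]
sources: [0:k]
N(rest) = Σ N(rest − s) over sources s of rest; N(one piece) = 1:
  size 1 → [7]=1  [10]=1
  size 2 → [4,7]=1  [7,10]=2  [9,10]=1
  size 3 → [4,7,10]=3  [7,9,10]=3  [8,9,10]=1
  size 4 → [4,7,9,10]=6  [6,8,9,10]=1  [7,8,9,10]=4
  size 5 → [4,7,8,9,10]=10  [5,6,8,9,10]=1  [6,7,8,9,10]=5
  size 6 → [4,6,7,8,9,10]=15  [5,6,7,8,9,10]=6
  size 7 → [4,5,6,7,8,9,10]=21
  size 8 → [3,4,5,6,7,8,9,10]=21
  size 9 → [2,3,4,5,6,7,8,9,10]=21
  first=0(k) contributes 21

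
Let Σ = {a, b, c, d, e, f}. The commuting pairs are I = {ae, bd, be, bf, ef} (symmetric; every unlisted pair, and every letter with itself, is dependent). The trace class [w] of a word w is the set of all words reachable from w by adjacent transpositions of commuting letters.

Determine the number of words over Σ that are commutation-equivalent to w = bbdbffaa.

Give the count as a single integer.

#0=b has no predecessor
#1=b depends on [0:b]
#2=d has no predecessor
#3=b depends on [1:b]
#4=f depends on [2:d]
#5=f depends on [4:f]
#6=a depends on [3:b, 5:f]
#7=a depends on [6:a]
sources: [0:b, 2:d]
N(rest) = Σ N(rest − s) over sources s of rest; N(one piece) = 1:
  size 1 → [7]=1
  size 2 → [6,7]=1
  size 3 → [3,6,7]=1  [5,6,7]=1
  size 4 → [1,3,6,7]=1  [3,5,6,7]=2  [4,5,6,7]=1
  size 5 → [0,1,3,6,7]=1  [1,3,5,6,7]=3  [2,4,5,6,7]=1  [3,4,5,6,7]=3
  size 6 → [0,1,3,5,6,7]=4  [1,3,4,5,6,7]=6  [2,3,4,5,6,7]=4
  first=0(b) contributes 10
  first=2(d) contributes 10
|[w]| = 20

20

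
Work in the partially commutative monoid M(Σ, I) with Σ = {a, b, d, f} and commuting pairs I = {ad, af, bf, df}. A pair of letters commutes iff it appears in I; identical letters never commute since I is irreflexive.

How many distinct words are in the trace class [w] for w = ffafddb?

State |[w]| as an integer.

105

#0=f has no predecessor
#1=f depends on [0:f]
#2=a has no predecessor
#3=f depends on [1:f]
#4=d has no predecessor
#5=d depends on [4:d]
#6=b depends on [2:a, 5:d]
sources: [0:f, 2:a, 4:d]
N(rest) = Σ N(rest − s) over sources s of rest; N(one piece) = 1:
  size 1 → [3]=1  [6]=1
  size 2 → [1,3]=1  [2,6]=1  [3,6]=2  [5,6]=1
  size 3 → [0,1,3]=1  [1,3,6]=3  [2,3,6]=3  [2,5,6]=2  [3,5,6]=3  [4,5,6]=1
  size 4 → [0,1,3,6]=4  [1,2,3,6]=6  [1,3,5,6]=6  [2,3,5,6]=8  [2,4,5,6]=3  [3,4,5,6]=4
  size 5 → [0,1,2,3,6]=10  [0,1,3,5,6]=10  [1,2,3,5,6]=20  [1,3,4,5,6]=10  [2,3,4,5,6]=15
  first=0(f) contributes 45
  first=2(a) contributes 20
  first=4(d) contributes 40
|[w]| = 105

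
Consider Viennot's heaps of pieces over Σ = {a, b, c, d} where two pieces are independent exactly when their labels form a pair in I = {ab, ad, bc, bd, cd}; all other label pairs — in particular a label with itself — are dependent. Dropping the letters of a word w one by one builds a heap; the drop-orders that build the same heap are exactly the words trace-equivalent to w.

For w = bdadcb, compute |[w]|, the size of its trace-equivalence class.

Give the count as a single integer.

drop 0:b onto floor
drop 1:d onto floor
drop 2:a onto floor
drop 3:d onto {1:d}
drop 4:c onto {2:a}
drop 5:b onto {0:b}
ground layer = {0:b, 1:d, 2:a}
drop-orders for the pieces not yet dropped (sum over which currently-grounded one goes next):
  1 to go: {3} 1  {4} 1  {5} 1
  2 to go: {0,5} 1  {1,3} 1  {2,4} 1  {3,4} 2  {3,5} 2  {4,5} 2
  3 to go: {0,3,5} 3  {0,4,5} 3  {1,3,4} 3  {1,3,5} 3  {2,3,4} 3  {2,4,5} 3  {3,4,5} 6
  4 to go: {0,1,3,5} 6  {0,2,4,5} 6  {0,3,4,5} 12  {1,2,3,4} 6  {1,3,4,5} 12  {2,3,4,5} 12
  if 0:b drops first: 30 orders
  if 1:d drops first: 30 orders
  if 2:a drops first: 30 orders
heap linearizations: 90

90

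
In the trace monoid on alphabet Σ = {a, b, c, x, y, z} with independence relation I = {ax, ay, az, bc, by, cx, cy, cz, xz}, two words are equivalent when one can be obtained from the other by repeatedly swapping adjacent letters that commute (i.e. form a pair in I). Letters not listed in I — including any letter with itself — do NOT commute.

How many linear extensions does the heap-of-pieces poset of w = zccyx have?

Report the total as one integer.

10

0(z) covers ∅
1(c) covers ∅
2(c) covers 1:c
3(y) covers 0:z
4(x) covers 3:y
floor of heap: 0:z, 1:c
completions by unplaced set U, small U first (add the entries for U minus each lowest piece of U):
  |U|=1: {2}:1  {4}:1
  |U|=2: {1,2}:1  {2,4}:2  {3,4}:1
  |U|=3: {0,3,4}:1  {1,2,4}:3  {2,3,4}:3
  start at 0(z): 6
  start at 1(c): 4
sum over floor = 10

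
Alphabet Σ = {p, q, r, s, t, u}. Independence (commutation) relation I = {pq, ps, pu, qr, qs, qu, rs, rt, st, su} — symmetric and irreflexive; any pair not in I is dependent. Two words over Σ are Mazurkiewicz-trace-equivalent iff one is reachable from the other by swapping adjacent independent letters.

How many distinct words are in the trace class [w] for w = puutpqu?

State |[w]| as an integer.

drop 0:p onto floor
drop 1:u onto floor
drop 2:u onto {1:u}
drop 3:t onto {0:p, 2:u}
drop 4:p onto {3:t}
drop 5:q onto {3:t}
drop 6:u onto {3:t}
ground layer = {0:p, 1:u}
drop-orders for the pieces not yet dropped (sum over which currently-grounded one goes next):
  1 to go: {4} 1  {5} 1  {6} 1
  2 to go: {4,5} 2  {4,6} 2  {5,6} 2
  3 to go: {4,5,6} 6
  4 to go: {3,4,5,6} 6
  5 to go: {0,3,4,5,6} 6  {2,3,4,5,6} 6
  if 0:p drops first: 6 orders
  if 1:u drops first: 12 orders
heap linearizations: 18

18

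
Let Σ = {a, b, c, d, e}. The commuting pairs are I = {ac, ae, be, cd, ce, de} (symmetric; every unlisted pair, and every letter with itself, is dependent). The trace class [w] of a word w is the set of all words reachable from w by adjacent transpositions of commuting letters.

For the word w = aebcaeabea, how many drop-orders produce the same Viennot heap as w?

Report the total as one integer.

0(a) covers ∅
1(e) covers ∅
2(b) covers 0:a
3(c) covers 2:b
4(a) covers 2:b
5(e) covers 1:e
6(a) covers 4:a
7(b) covers 3:c, 6:a
8(e) covers 5:e
9(a) covers 7:b
floor of heap: 0:a, 1:e
completions by unplaced set U, small U first (add the entries for U minus each lowest piece of U):
  |U|=1: {8}:1  {9}:1
  |U|=2: {5,8}:1  {7,9}:1  {8,9}:2
  |U|=3: {1,5,8}:1  {3,7,9}:1  {5,8,9}:3  {6,7,9}:1  {7,8,9}:3
  |U|=4: {1,5,8,9}:4  {3,6,7,9}:2  {3,7,8,9}:4  {4,6,7,9}:1  {5,7,8,9}:6  {6,7,8,9}:4
  |U|=5: {1,5,7,8,9}:10  {3,4,6,7,9}:3  {3,5,7,8,9}:10  {3,6,7,8,9}:10  {4,6,7,8,9}:5  {5,6,7,8,9}:10
  |U|=6: {1,3,5,7,8,9}:20  {1,5,6,7,8,9}:20  {2,3,4,6,7,9}:3  {3,4,6,7,8,9}:18  {3,5,6,7,8,9}:30  {4,5,6,7,8,9}:15
  |U|=7: {0,2,3,4,6,7,9}:3  {1,3,5,6,7,8,9}:70  {1,4,5,6,7,8,9}:35  {2,3,4,6,7,8,9}:21  {3,4,5,6,7,8,9}:63
  |U|=8: {0,2,3,4,6,7,8,9}:24  {1,3,4,5,6,7,8,9}:168  {2,3,4,5,6,7,8,9}:84
  start at 0(a): 252
  start at 1(e): 108
sum over floor = 360

360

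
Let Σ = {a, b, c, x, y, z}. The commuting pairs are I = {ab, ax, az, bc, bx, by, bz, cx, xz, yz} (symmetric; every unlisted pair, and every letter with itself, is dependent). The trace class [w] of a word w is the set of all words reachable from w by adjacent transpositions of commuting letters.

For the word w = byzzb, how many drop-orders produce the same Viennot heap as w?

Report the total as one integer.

0(b) covers ∅
1(y) covers ∅
2(z) covers ∅
3(z) covers 2:z
4(b) covers 0:b
floor of heap: 0:b, 1:y, 2:z
completions by unplaced set U, small U first (add the entries for U minus each lowest piece of U):
  |U|=1: {1}:1  {3}:1  {4}:1
  |U|=2: {0,4}:1  {1,3}:2  {1,4}:2  {2,3}:1  {3,4}:2
  |U|=3: {0,1,4}:3  {0,3,4}:3  {1,2,3}:3  {1,3,4}:6  {2,3,4}:3
  start at 0(b): 12
  start at 1(y): 6
  start at 2(z): 12
sum over floor = 30

30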